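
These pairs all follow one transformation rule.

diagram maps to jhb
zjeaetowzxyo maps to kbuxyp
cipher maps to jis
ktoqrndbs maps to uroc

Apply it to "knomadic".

oned

In each case the input is transformed by: shift every letter 1 place forward in the alphabet (wrapping around), then keep every other character starting from the second (positions 2nd, 4th, 6th, ...).
For "knomadic", step one produces "lopnbejd"; step two turns that into "oned".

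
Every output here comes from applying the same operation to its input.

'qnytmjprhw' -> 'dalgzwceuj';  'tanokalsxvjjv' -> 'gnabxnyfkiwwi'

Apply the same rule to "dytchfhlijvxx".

qlgpusuyvwikk

Rule — shift every letter 13 places forward in the alphabet (wrapping around) — i.e. ROT13.
Applying that to "dytchfhlijvxx" gives "qlgpusuyvwikk".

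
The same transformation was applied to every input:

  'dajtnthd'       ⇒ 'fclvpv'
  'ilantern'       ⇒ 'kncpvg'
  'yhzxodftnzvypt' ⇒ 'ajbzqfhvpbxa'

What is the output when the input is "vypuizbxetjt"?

xarwkbdzgv

The rule is to delete the last 2 characters, then shift every letter 2 places forward in the alphabet (wrapping around).
Applying both steps to "vypuizbxetjt": "vypuizbxet", then "xarwkbdzgv".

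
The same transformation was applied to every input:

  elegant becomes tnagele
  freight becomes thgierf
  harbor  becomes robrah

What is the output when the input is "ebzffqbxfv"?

In each case the input is transformed by: reverse the string.
On "ebzffqbxfv" that produces "vfxbqffzbe".

vfxbqffzbe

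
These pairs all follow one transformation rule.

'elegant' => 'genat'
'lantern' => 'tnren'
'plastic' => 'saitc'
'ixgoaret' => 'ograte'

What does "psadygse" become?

dagyes

What's happening: swap each adjacent pair of characters (1↔2, 3↔4, ...), then delete the first 2 characters.
Working it through for "psadygse": intermediate "spdagyes", final "dagyes".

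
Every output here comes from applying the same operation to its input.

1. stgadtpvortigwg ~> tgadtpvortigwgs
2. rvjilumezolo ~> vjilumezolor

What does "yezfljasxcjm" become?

ezfljasxcjmy

The rule is to move the first character to the end.
"yezfljasxcjm" → "ezfljasxcjmy".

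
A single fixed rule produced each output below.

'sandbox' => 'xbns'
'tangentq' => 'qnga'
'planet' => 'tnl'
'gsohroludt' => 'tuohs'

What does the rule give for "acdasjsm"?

The transformation: reverse the string, then keep every other character starting from the first (positions 1st, 3rd, 5th, ...).
Working it through for "acdasjsm": intermediate "msjsadca", final "mjac".
(Check on "tangentq": → "qtnegnat" → "qnga" ✓)

mjac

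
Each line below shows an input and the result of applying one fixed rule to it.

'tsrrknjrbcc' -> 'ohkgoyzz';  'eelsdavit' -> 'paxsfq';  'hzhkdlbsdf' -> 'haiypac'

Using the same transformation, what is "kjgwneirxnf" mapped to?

tkbfoukc

What's happening: delete the first 3 characters, then shift every letter 3 places backward in the alphabet (wrapping around).
Applying both steps to "kjgwneirxnf": "wneirxnf", then "tkbfoukc".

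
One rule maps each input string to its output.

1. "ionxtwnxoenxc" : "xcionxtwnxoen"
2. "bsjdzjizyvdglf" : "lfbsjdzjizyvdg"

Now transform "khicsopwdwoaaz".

azkhicsopwdwoa

Rule — move the last 2 characters to the front (rotate right by 2).
So "khicsopwdwoaaz" becomes "azkhicsopwdwoa".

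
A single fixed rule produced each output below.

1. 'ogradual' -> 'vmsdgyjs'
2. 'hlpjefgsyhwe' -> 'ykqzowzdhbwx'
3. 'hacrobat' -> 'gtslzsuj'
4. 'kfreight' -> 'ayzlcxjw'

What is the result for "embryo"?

jqgwet

Looking at the pairs, the operation is to swap the front and back halves of the string, then shift every letter 8 places backward in the alphabet (wrapping around).
For "embryo", step one produces "ryoemb"; step two turns that into "jqgwet".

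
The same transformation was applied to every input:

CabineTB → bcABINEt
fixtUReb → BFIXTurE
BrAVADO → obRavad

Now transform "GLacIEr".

RglACie

What's happening: flip the case of every letter, then move the last character to the front.
Working it through for "GLacIEr": intermediate "glACieR", final "RglACie".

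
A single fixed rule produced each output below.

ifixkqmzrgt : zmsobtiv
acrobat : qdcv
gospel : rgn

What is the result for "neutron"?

The rule is to shift every letter 2 places forward in the alphabet (wrapping around), then delete the first 3 characters.
On "neutron": the first step gives "pgwvtqp", and the second then gives "vtqp".
(Check on "acrobat": → "cetqdcv" → "qdcv" ✓)

vtqp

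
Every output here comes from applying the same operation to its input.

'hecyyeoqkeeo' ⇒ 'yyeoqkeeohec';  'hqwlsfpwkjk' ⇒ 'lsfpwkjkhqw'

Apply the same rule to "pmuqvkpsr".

qvkpsrpmu

Rule — move the first 3 characters to the end (rotate left by 3).
So "pmuqvkpsr" becomes "qvkpsrpmu".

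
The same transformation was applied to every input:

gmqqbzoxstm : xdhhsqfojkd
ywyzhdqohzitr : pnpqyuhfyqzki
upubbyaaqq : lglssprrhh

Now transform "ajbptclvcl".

The rule is to shift every letter 9 places backward in the alphabet (wrapping around).
For "ajbptclvcl" the result is "rasgktcmtc".

rasgktcmtc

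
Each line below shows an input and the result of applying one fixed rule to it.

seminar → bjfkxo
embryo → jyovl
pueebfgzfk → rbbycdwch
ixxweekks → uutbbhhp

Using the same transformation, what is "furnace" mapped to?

rokxzb

In each case the input is transformed by: shift every letter 3 places backward in the alphabet (wrapping around), then delete the first character.
Starting from "furnace": after the first operation, "crokxzb"; after the second, "rokxzb".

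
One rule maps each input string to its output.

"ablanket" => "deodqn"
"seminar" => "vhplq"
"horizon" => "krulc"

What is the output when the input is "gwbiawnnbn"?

In each case the input is transformed by: delete the last 2 characters, then shift every letter 3 places forward in the alphabet (wrapping around).
Working it through for "gwbiawnnbn": intermediate "gwbiawnn", final "jzeldzqq".

jzeldzqq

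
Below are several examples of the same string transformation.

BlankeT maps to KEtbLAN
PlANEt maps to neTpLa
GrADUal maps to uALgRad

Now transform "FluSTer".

Each output is the input with this applied: move the last 3 characters to the front (rotate right by 3), then flip the case of every letter.
For "FluSTer", step one produces "TerFluS"; step two turns that into "tERfLUs".

tERfLUs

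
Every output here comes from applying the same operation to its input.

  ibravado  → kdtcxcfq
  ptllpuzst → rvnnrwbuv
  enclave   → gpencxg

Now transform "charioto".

ejctkqvq

Each output is the input with this applied: shift every letter 2 places forward in the alphabet (wrapping around).
On "charioto" that produces "ejctkqvq".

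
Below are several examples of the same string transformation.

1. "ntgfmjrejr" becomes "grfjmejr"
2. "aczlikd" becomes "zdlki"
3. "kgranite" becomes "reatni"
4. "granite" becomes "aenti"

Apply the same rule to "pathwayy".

The pattern: delete the first 2 characters, then take characters alternately from the front and the back (1st, last, 2nd, 2nd-last, ...).
For "pathwayy" the result is "tyhywa".

tyhywa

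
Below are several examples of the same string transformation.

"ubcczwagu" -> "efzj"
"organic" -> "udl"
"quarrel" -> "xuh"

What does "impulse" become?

Looking at the pairs, the operation is to shift every letter 3 places forward in the alphabet (wrapping around), then keep every other character starting from the second (positions 2nd, 4th, 6th, ...).
Applying both steps to "impulse": "lpsxovh", then "pxv".

pxv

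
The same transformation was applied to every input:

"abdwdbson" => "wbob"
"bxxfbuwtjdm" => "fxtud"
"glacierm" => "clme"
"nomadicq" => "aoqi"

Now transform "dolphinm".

pomi

The transformation: keep every other character starting from the second (positions 2nd, 4th, 6th, ...), then swap each adjacent pair of characters (1↔2, 3↔4, ...).
"dolphinm" → "opim" → "pomi".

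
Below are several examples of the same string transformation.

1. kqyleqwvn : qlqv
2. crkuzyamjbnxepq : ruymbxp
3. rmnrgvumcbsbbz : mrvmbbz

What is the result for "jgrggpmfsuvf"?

ggpfuf

The transformation: keep every other character starting from the second (positions 2nd, 4th, 6th, ...).
So "jgrggpmfsuvf" becomes "ggpfuf".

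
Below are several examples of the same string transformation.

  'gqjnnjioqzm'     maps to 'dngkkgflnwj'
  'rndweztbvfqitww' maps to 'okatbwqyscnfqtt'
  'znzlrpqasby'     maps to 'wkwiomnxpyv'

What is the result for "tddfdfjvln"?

qaacacgsik

What's happening: shift every letter 3 places backward in the alphabet (wrapping around).
Applying that to "tddfdfjvln" gives "qaacacgsik".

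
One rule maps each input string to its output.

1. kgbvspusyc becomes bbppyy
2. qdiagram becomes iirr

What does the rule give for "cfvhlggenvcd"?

vvggnndd

Looking at the pairs, the operation is to keep one character in every 3, starting at position 3 (positions 3rd, 6th, 9th, ...), then double every character.
On "cfvhlggenvcd": the first step gives "vgnd", and the second then gives "vvggnndd".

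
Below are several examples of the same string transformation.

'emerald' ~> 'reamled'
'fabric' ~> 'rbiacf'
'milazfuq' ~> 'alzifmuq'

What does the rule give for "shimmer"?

mimhesr

In each case the input is transformed by: move the first 3 characters to the end (rotate left by 3), then take characters alternately from the front and the back (1st, last, 2nd, 2nd-last, ...).
On "shimmer": the first step gives "mmershi", and the second then gives "mimhesr".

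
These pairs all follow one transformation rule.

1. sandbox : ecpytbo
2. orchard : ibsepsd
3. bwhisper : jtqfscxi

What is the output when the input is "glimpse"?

In each case the input is transformed by: shift every letter 1 place forward in the alphabet (wrapping around), then move the first 3 characters to the end (rotate left by 3).
Working it through for "glimpse": intermediate "hmjnqtf", final "nqtfhmj".

nqtfhmj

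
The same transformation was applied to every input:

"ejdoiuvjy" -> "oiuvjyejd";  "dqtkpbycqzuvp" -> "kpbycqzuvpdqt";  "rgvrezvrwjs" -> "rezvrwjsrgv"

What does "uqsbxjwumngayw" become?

Rule — move the first 3 characters to the end (rotate left by 3).
Applying that to "uqsbxjwumngayw" gives "bxjwumngaywuqs".

bxjwumngaywuqs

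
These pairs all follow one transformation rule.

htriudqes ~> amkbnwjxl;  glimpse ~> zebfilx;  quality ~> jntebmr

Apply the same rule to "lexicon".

exqbvhg

Looking at the pairs, the operation is to shift every letter 7 places backward in the alphabet (wrapping around).
Doing the same to "lexicon": "exqbvhg".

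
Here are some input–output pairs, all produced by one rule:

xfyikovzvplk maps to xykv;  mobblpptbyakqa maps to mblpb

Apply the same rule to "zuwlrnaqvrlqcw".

In each case the input is transformed by: keep every other character starting from the first (positions 1st, 3rd, 5th, ...), then delete the last 2 characters.
Applying both steps to "zuwlrnaqvrlqcw": "zwravlc", then "zwrav".
(Check on "xfyikovzvplk": → "xykvvl" → "xykv" ✓)

zwrav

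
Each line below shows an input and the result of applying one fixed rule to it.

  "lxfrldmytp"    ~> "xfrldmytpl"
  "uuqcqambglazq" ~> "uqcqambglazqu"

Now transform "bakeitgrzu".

akeitgrzub

The rule is to move the first character to the end.
On "bakeitgrzu" that produces "akeitgrzub".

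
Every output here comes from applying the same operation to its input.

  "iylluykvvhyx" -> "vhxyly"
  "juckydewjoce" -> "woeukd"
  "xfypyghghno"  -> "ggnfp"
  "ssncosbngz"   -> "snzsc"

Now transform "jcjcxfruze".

fuecc

The rule is to keep every other character starting from the second (positions 2nd, 4th, 6th, ...), then move the last 3 characters to the front (rotate right by 3).
For "jcjcxfruze", step one produces "ccfue"; step two turns that into "fuecc".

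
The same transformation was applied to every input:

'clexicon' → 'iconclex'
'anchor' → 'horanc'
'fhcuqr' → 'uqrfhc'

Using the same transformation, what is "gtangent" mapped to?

What's happening: swap the front and back halves of the string.
For "gtangent" the result is "gentgtan".

gentgtan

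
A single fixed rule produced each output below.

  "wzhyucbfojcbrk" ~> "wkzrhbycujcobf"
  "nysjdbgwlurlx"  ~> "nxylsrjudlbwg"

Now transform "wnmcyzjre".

Looking at the pairs, the operation is to take characters alternately from the front and the back (1st, last, 2nd, 2nd-last, ...).
For "wnmcyzjre" the result is "wenrmjczy".

wenrmjczy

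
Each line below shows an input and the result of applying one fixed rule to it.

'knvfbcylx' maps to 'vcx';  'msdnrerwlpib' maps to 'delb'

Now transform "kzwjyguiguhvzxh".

wggvh

In each case the input is transformed by: keep one character in every 3, starting at position 3 (positions 3rd, 6th, 9th, ...).
On "kzwjyguiguhvzxh" that produces "wggvh".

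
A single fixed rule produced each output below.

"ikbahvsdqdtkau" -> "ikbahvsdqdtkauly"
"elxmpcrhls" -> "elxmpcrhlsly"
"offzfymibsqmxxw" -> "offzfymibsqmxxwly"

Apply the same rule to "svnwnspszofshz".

Looking at the pairs, the operation is to append "ly".
Doing the same to "svnwnspszofshz": "svnwnspszofshzly".

svnwnspszofshzly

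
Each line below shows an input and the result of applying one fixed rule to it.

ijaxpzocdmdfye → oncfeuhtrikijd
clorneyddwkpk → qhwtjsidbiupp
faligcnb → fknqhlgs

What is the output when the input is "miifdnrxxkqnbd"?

Rule — shift every letter 5 places forward in the alphabet (wrapping around), then swap each adjacent pair of characters (1↔2, 3↔4, ...).
Applying both steps to "miifdnrxxkqnbd": "rnnkiswccpvsgi", then "nrknsicwpcsvig".

nrknsicwpcsvig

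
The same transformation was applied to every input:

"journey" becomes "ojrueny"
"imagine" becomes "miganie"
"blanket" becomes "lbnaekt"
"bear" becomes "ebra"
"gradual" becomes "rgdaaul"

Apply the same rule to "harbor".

Each output is the input with this applied: swap each adjacent pair of characters (1↔2, 3↔4, ...).
Doing the same to "harbor": "ahbrro".

ahbrro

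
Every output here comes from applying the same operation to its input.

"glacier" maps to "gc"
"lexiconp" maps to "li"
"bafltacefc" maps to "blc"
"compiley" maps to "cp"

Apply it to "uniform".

Each output is the input with this applied: keep one character in every 3, starting at position 1 (positions 1st, 4th, 7th, ...), then delete the last character.
"uniform" → "ufm" → "uf".

uf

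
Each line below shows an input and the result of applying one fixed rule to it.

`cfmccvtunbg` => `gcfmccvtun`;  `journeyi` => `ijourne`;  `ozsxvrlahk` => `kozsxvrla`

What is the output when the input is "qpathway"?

yqpathw

The transformation: move the last 2 characters to the front (rotate right by 2), then delete the first character.
Applying both steps to "qpathway": "ayqpathw", then "yqpathw".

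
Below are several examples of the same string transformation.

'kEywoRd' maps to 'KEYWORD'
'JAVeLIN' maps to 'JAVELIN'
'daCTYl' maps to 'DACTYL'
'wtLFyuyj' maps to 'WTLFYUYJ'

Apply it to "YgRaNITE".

YGRANITE

In each case the input is transformed by: convert every letter to uppercase.
On "YgRaNITE" that produces "YGRANITE".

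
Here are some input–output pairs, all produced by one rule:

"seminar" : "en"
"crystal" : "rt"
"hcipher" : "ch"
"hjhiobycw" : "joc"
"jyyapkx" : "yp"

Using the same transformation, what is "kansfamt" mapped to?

Each output is the input with this applied: keep one character in every 3, starting at position 2 (positions 2nd, 5th, 8th, ...).
"kansfamt" → "aft".

aft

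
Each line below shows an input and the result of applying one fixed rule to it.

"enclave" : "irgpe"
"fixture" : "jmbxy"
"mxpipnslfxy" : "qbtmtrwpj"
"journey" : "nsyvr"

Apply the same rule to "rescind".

viwgm

Rule — shift every letter 4 places forward in the alphabet (wrapping around), then delete the last 2 characters.
Starting from "rescind": after the first operation, "viwgmrh"; after the second, "viwgm".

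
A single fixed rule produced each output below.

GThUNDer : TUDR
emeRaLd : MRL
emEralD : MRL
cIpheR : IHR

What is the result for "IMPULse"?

MUS

What's happening: keep every other character starting from the second (positions 2nd, 4th, 6th, ...), then convert every letter to uppercase.
Applying both steps to "IMPULse": "MUs", then "MUS".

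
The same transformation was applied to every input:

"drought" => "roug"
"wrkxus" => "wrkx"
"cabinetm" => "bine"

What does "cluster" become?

lust

What's happening: move the last 2 characters to the front (rotate right by 2), then keep only the last 4 characters.
On "cluster": the first step gives "erclust", and the second then gives "lust".
(Check on "drought": → "htdroug" → "roug" ✓)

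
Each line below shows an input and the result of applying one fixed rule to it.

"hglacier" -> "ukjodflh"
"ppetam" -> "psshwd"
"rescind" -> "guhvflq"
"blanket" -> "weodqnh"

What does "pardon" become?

qsdugr

In each case the input is transformed by: move the last character to the front, then shift every letter 3 places forward in the alphabet (wrapping around).
On "pardon": the first step gives "npardo", and the second then gives "qsdugr".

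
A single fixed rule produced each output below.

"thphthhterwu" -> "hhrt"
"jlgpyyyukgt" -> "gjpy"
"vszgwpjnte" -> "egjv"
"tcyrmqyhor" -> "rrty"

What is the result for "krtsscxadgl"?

gksx

Each output is the input with this applied: keep one character in every 3, starting at position 1 (positions 1st, 4th, 7th, ...), then sort the characters into alphabetical order.
Starting from "krtsscxadgl": after the first operation, "ksxg"; after the second, "gksx".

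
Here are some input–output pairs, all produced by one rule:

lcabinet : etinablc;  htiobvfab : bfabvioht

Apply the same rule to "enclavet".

The transformation: swap each adjacent pair of characters (1↔2, 3↔4, ...), then reverse the string.
"enclavet" → "nelcvate" → "etavclen".

etavclen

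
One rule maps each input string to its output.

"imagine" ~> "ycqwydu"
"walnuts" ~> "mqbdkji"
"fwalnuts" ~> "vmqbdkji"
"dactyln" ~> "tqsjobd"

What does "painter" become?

fqydjuh

The transformation: shift every letter 10 places backward in the alphabet (wrapping around).
On "painter" that produces "fqydjuh".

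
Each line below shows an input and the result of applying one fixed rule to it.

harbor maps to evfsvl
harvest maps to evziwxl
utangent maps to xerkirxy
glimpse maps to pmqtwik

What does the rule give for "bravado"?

vezehsf

The rule is to move the first character to the end, then shift every letter 4 places forward in the alphabet (wrapping around).
Starting from "bravado": after the first operation, "ravadob"; after the second, "vezehsf".
(Check on "glimpse": → "limpseg" → "pmqtwik" ✓)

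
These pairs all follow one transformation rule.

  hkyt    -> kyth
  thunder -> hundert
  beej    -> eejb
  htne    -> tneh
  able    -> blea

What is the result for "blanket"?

Looking at the pairs, the operation is to move the first character to the end.
Applying that to "blanket" gives "lanketb".

lanketb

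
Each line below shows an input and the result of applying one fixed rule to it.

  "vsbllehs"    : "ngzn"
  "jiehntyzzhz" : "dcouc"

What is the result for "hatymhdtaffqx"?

vtcoal

The rule is to keep every other character starting from the second (positions 2nd, 4th, 6th, ...), then shift every letter 5 places backward in the alphabet (wrapping around).
For "hatymhdtaffqx", step one produces "ayhtfq"; step two turns that into "vtcoal".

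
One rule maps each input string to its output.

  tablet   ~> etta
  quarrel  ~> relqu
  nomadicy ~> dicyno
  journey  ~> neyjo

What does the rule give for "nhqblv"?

lvnh

Each output is the input with this applied: move the first 2 characters to the end (rotate left by 2), then delete the first 2 characters.
Starting from "nhqblv": after the first operation, "qblvnh"; after the second, "lvnh".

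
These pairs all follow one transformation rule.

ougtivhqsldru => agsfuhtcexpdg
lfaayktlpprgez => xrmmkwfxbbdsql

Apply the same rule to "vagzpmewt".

The rule is to shift every letter 12 places forward in the alphabet (wrapping around).
Doing the same to "vagzpmewt": "hmslbyqif".

hmslbyqif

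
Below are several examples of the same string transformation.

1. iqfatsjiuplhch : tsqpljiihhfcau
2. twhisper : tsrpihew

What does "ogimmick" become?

mmkiigco

The transformation: sort the characters into reverse alphabetical order, then move the first character to the end.
Applying both steps to "ogimmick": "ommkiigc", then "mmkiigco".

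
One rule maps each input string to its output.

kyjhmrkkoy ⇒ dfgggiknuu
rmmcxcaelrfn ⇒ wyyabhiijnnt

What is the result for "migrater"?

waceinnp

What's happening: sort the characters into alphabetical order, then shift every letter 4 places backward in the alphabet (wrapping around).
Applying both steps to "migrater": "aegimrrt", then "waceinnp".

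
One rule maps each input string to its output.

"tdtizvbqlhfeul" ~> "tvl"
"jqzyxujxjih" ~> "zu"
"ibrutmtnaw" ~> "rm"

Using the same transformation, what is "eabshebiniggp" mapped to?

ben

Each output is the input with this applied: delete the last 3 characters, then keep one character in every 3, starting at position 3 (positions 3rd, 6th, 9th, ...).
Starting from "eabshebiniggp": after the first operation, "eabshebini"; after the second, "ben".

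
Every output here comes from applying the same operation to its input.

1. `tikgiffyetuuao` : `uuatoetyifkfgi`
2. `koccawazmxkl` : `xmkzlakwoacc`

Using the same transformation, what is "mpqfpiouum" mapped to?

Rule — move the last 3 characters to the front (rotate right by 3), then take characters alternately from the front and the back (1st, last, 2nd, 2nd-last, ...).
Working it through for "mpqfpiouum": intermediate "uummpqfpio", final "uouimpmfpq".

uouimpmfpq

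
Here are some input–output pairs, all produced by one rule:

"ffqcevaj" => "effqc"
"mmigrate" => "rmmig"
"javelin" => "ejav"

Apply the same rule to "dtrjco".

rdt

The rule is to delete the last 3 characters, then move the last character to the front.
"dtrjco" → "dtr" → "rdt".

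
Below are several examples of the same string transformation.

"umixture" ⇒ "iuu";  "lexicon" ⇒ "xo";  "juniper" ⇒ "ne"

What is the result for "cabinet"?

be

The rule is to move the first character to the end, then keep one character in every 3, starting at position 2 (positions 2nd, 5th, 8th, ...).
For "cabinet", step one produces "abinetc"; step two turns that into "be".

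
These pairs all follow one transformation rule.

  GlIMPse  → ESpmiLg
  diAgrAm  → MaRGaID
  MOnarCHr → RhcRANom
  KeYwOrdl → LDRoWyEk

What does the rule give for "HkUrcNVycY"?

yCYvnCRuKh

Rule — flip the case of every letter, then reverse the string.
Starting from "HkUrcNVycY": after the first operation, "hKuRCnvYCy"; after the second, "yCYvnCRuKh".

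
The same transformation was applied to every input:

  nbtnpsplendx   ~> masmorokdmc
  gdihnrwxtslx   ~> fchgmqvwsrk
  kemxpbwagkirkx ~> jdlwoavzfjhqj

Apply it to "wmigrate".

Each output is the input with this applied: delete the last character, then shift every letter 1 place backward in the alphabet (wrapping around).
On "wmigrate": the first step gives "wmigrat", and the second then gives "vlhfqzs".

vlhfqzs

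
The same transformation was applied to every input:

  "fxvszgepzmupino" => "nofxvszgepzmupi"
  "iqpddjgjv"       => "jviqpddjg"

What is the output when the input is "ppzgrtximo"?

The transformation: move the last 2 characters to the front (rotate right by 2).
On "ppzgrtximo" that produces "moppzgrtxi".

moppzgrtxi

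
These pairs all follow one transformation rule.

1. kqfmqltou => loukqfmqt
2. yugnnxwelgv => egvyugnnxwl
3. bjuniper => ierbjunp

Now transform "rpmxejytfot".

What's happening: move the last 3 characters to the front (rotate right by 3), then swap the first and last characters.
On "rpmxejytfot": the first step gives "fotrpmxejyt", and the second then gives "totrpmxejyf".

totrpmxejyf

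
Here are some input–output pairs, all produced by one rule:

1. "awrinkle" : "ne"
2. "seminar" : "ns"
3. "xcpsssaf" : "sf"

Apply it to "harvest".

The pattern: move the first 2 characters to the end (rotate left by 2), then keep one character in every 3, starting at position 3 (positions 3rd, 6th, 9th, ...).
"harvest" → "rvestha" → "eh".

eh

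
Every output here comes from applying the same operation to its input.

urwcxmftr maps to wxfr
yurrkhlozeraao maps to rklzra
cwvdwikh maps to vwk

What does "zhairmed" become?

In each case the input is transformed by: keep every other character starting from the first (positions 1st, 3rd, 5th, ...), then delete the first character.
"zhairmed" → "zare" → "are".

are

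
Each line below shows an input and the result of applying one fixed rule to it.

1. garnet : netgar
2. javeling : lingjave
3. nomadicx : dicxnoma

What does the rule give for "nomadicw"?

dicwnoma

The rule is to swap the front and back halves of the string.
So "nomadicw" becomes "dicwnoma".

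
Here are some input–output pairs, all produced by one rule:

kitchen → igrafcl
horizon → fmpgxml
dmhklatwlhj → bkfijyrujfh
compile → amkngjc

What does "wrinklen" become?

The rule is to shift every letter 2 places backward in the alphabet (wrapping around).
On "wrinklen" that produces "upglijcl".

upglijcl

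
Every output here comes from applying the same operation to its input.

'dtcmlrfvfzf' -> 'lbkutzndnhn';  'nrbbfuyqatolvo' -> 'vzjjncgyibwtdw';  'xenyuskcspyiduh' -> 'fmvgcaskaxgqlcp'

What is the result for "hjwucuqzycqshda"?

preckcyhgkyapli

In each case the input is transformed by: shift every letter 8 places forward in the alphabet (wrapping around).
"hjwucuqzycqshda" → "preckcyhgkyapli".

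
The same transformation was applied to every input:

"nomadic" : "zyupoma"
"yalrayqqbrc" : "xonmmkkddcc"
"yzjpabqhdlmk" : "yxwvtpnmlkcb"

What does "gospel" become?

xsqeba

Rule — shift every letter 12 places forward in the alphabet (wrapping around), then sort the characters into reverse alphabetical order.
On "gospel": the first step gives "saebqx", and the second then gives "xsqeba".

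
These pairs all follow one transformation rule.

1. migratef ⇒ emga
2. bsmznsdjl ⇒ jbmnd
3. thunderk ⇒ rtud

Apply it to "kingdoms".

mknd

The transformation: move the last 2 characters to the front (rotate right by 2), then keep every other character starting from the first (positions 1st, 3rd, 5th, ...).
For "kingdoms", step one produces "mskingdo"; step two turns that into "mknd".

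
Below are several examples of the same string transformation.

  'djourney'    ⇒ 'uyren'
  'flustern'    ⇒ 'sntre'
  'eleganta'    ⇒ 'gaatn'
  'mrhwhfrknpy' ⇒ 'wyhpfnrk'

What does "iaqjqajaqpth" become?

jhqtapjqa

The rule is to delete the first 3 characters, then take characters alternately from the front and the back (1st, last, 2nd, 2nd-last, ...).
Doing the same to "iaqjqajaqpth": "jhqtapjqa".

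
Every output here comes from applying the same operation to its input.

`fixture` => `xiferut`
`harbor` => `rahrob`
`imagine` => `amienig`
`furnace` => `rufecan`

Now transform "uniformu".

inuumrof

What's happening: move the first 3 characters to the end (rotate left by 3), then reverse the string.
Applying both steps to "uniformu": "formuuni", then "inuumrof".
(Check on "furnace": → "nacefur" → "rufecan" ✓)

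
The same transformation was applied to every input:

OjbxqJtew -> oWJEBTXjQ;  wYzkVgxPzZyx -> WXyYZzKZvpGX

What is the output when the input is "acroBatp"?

APCTRAOb

Each output is the input with this applied: flip the case of every letter, then take characters alternately from the front and the back (1st, last, 2nd, 2nd-last, ...).
Starting from "acroBatp": after the first operation, "ACRObATP"; after the second, "APCTRAOb".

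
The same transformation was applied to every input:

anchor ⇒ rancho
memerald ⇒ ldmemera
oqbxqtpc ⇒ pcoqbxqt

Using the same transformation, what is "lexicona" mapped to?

The transformation: move the first 2 characters to the end (rotate left by 2), then swap the front and back halves of the string.
On "lexicona": the first step gives "xiconale", and the second then gives "nalexico".

nalexico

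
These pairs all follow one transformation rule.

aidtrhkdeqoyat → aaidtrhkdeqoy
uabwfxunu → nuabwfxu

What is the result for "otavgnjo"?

In each case the input is transformed by: delete the last character, then move the last character to the front.
Starting from "otavgnjo": after the first operation, "otavgnj"; after the second, "jotavgn".

jotavgn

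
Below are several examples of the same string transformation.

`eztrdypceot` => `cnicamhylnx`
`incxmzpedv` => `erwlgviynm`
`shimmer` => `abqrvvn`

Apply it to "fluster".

aoudbcn

What's happening: move the last character to the front, then shift every letter 9 places forward in the alphabet (wrapping around).
"fluster" → "aoudbcn".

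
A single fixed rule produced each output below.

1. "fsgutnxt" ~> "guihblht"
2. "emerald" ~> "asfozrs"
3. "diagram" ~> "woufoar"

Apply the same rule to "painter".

The pattern: shift every letter 12 places backward in the alphabet (wrapping around), then move the first character to the end.
Working it through for "painter": intermediate "dowbhsf", final "owbhsfd".

owbhsfd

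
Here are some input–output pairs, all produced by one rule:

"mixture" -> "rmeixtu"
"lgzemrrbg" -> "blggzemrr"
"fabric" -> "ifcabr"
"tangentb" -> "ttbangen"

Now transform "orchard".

What's happening: swap the first and last characters, then move the last 2 characters to the front (rotate right by 2).
Applying both steps to "orchard": "drcharo", then "rodrcha".

rodrcha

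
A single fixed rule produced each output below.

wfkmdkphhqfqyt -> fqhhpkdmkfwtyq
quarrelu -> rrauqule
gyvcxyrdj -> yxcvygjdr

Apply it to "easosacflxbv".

The rule is to move the last 3 characters to the front (rotate right by 3), then reverse the string.
"easosacflxbv" → "lfcasosaevbx".

lfcasosaevbx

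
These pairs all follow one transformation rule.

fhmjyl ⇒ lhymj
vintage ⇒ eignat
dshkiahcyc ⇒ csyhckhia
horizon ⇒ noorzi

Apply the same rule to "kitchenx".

Each output is the input with this applied: take characters alternately from the front and the back (1st, last, 2nd, 2nd-last, ...), then delete the first character.
Starting from "kitchenx": after the first operation, "kxintech"; after the second, "xintech".

xintech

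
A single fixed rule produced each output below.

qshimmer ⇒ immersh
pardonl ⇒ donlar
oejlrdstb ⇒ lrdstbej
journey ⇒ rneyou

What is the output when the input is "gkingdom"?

The transformation: delete the first character, then move the first 2 characters to the end (rotate left by 2).
On "gkingdom": the first step gives "kingdom", and the second then gives "ngdomki".

ngdomki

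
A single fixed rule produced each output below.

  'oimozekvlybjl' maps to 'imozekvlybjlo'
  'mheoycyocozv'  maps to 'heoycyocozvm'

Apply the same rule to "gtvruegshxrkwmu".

tvruegshxrkwmug

Rule — move the first character to the end.
For "gtvruegshxrkwmu" the result is "tvruegshxrkwmug".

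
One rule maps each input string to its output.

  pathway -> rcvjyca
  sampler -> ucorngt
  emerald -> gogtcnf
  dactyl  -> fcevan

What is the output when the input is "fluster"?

hnwuvgt

Each output is the input with this applied: shift every letter 2 places forward in the alphabet (wrapping around).
So "fluster" becomes "hnwuvgt".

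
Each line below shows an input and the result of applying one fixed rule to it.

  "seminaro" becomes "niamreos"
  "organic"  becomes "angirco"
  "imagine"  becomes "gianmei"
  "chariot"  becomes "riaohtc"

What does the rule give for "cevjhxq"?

What's happening: take characters alternately from the front and the back (1st, last, 2nd, 2nd-last, ...), then reverse the string.
On "cevjhxq": the first step gives "cqexvhj", and the second then gives "jhvxeqc".

jhvxeqc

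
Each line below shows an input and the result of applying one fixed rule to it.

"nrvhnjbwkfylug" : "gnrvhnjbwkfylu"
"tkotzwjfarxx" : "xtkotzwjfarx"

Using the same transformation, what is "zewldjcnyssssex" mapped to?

xzewldjcnysssse

Rule — move the last character to the front.
For "zewldjcnyssssex" the result is "xzewldjcnysssse".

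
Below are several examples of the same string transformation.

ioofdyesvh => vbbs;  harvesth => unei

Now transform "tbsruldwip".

Rule — shift every letter 13 places forward in the alphabet (wrapping around) — i.e. ROT13, then keep only the first 4 characters.
Applying both steps to "tbsruldwip": "gofehyqjvc", then "gofe".

gofe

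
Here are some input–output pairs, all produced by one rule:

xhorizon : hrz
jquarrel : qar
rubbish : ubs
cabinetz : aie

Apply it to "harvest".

The transformation: delete the last character, then keep every other character starting from the second (positions 2nd, 4th, 6th, ...).
"harvest" → "harves" → "avs".

avs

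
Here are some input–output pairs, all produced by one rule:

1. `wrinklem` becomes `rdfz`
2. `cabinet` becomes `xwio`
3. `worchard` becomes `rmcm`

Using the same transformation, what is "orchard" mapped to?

jxvy

Each output is the input with this applied: keep every other character starting from the first (positions 1st, 3rd, 5th, ...), then shift every letter 5 places backward in the alphabet (wrapping around).
Working it through for "orchard": intermediate "ocad", final "jxvy".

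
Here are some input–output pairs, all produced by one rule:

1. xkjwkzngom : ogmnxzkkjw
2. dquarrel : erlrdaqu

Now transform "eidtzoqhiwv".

Rule — move the last 2 characters to the front (rotate right by 2), then take characters alternately from the front and the back (1st, last, 2nd, 2nd-last, ...).
On "eidtzoqhiwv": the first step gives "wveidtzoqhi", and the second then gives "wivheqiodzt".

wivheqiodzt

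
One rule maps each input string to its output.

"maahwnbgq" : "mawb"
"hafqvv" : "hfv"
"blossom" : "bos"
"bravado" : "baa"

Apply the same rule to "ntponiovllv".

The transformation: move the last character to the front, then keep every other character starting from the second (positions 2nd, 4th, 6th, ...).
Applying that to "ntponiovllv" gives "npnol".

npnol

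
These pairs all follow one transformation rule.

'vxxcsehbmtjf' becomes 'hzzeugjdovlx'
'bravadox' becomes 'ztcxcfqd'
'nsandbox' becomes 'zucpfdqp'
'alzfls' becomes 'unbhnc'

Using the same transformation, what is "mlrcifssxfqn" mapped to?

Rule — swap the first and last characters, then shift every letter 2 places forward in the alphabet (wrapping around).
Working it through for "mlrcifssxfqn": intermediate "nlrcifssxfqm", final "pntekhuuzhso".

pntekhuuzhso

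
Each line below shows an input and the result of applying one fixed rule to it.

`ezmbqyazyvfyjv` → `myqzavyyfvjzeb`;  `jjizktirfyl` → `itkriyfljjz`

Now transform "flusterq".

The rule is to swap each adjacent pair of characters (1↔2, 3↔4, ...), then move the first 3 characters to the end (rotate left by 3).
"flusterq" → "lfsuetqr" → "uetqrlfs".

uetqrlfs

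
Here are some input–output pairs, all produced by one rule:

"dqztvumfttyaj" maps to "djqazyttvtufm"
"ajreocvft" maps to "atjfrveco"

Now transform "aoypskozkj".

The rule is to take characters alternately from the front and the back (1st, last, 2nd, 2nd-last, ...).
So "aoypskozkj" becomes "ajokyzposk".

ajokyzposk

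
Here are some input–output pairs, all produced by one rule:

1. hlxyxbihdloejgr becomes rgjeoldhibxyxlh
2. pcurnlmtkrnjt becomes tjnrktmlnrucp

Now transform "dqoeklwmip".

Each output is the input with this applied: reverse the string.
On "dqoeklwmip" that produces "pimwlkeoqd".

pimwlkeoqd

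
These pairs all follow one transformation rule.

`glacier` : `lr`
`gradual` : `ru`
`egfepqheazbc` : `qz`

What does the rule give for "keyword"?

Each output is the input with this applied: sort the characters into alphabetical order, then keep only the last 2 characters.
Working it through for "keyword": intermediate "dekorwy", final "wy".

wy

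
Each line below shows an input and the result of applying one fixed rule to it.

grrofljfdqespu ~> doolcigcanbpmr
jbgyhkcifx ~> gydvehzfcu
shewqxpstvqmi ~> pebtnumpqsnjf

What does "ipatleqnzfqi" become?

The rule is to shift every letter 3 places backward in the alphabet (wrapping around).
Applying that to "ipatleqnzfqi" gives "fmxqibnkwcnf".

fmxqibnkwcnf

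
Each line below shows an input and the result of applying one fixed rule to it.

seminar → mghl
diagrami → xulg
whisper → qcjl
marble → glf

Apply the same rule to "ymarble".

suvy

The rule is to shift every letter 6 places backward in the alphabet (wrapping around), then keep every other character starting from the first (positions 1st, 3rd, 5th, ...).
For "ymarble", step one produces "sgulvfy"; step two turns that into "suvy".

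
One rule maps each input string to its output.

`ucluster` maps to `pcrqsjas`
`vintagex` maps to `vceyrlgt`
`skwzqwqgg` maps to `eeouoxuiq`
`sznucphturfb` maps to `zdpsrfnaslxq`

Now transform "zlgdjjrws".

quphhbejx

Each output is the input with this applied: shift every letter 2 places backward in the alphabet (wrapping around), then reverse the string.
Starting from "zlgdjjrws": after the first operation, "xjebhhpuq"; after the second, "quphhbejx".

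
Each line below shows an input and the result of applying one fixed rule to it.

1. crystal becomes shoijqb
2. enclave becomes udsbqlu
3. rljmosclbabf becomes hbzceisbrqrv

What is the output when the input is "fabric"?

vqrhys

Looking at the pairs, the operation is to shift every letter 10 places backward in the alphabet (wrapping around).
On "fabric" that produces "vqrhys".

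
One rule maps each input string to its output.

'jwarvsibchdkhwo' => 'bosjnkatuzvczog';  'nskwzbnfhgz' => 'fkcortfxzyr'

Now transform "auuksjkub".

The transformation: shift every letter 8 places backward in the alphabet (wrapping around).
"auuksjkub" → "smmckbcmt".

smmckbcmt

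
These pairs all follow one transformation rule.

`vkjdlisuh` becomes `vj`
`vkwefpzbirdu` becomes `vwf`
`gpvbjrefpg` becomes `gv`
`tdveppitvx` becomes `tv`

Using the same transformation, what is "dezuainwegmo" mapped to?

What's happening: keep every other character starting from the first (positions 1st, 3rd, 5th, ...), then delete the last 3 characters.
Applying both steps to "dezuainwegmo": "dzanem", then "dza".

dza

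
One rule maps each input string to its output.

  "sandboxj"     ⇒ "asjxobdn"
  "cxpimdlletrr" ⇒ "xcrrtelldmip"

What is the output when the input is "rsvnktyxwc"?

srcwxytknv

What's happening: move the first 2 characters to the end (rotate left by 2), then reverse the string.
Applying both steps to "rsvnktyxwc": "vnktyxwcrs", then "srcwxytknv".
(Check on "sandboxj": → "ndboxjsa" → "asjxobdn" ✓)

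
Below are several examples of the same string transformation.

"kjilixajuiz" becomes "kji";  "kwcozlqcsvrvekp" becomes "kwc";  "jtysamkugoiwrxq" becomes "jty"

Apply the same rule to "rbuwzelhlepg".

What's happening: keep only the first 3 characters.
Doing the same to "rbuwzelhlepg": "rbu".

rbu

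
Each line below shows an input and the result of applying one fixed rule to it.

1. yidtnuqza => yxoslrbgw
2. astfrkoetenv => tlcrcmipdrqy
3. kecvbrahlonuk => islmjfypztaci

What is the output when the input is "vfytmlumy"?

wksjkrwdt

Each output is the input with this applied: reverse the string, then shift every letter 2 places backward in the alphabet (wrapping around).
For "vfytmlumy" the result is "wksjkrwdt".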